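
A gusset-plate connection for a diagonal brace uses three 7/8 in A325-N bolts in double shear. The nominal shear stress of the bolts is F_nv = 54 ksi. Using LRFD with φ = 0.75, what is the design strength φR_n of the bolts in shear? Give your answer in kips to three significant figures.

A_b = π × 0.875² / 4 = 0.6013 in².
R_n = F_nv · A_b · n · n_s = 54 × 0.6013 × 3 × 2 = 194.8 kips.
Design strength φR_n = 0.75 × 194.8 = 146 kips.

146 kips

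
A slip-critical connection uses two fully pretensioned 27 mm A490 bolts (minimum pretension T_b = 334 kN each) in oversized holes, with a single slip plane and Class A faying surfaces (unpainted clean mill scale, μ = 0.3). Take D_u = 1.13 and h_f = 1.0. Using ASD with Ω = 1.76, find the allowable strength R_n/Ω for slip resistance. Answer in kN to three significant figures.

R_n = μ · D_u · h_f · T_b · n_s · n_b = 0.3 × 1.13 × 1.0 × 334 × 1 × 2 = 226.5 kN.
Allowable strength R_n/Ω = 226.5 / 1.76 = 129 kN.

129 kN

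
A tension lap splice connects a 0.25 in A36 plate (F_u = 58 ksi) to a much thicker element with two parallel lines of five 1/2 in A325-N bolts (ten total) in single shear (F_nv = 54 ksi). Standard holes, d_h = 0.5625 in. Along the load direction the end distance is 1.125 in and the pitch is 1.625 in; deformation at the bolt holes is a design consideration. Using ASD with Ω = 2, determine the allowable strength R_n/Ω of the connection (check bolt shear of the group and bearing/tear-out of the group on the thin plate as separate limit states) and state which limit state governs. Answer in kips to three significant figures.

53 kips (bolt shear governs)

Bolt shear: A_b = π·0.5²/4 = 0.1963 in²; R_n = 54 × 0.1963 × 10 × 1 = 106 kips → 106 / 2 = 53 kips.
Bearing (1.2 l_c t F_u ≤ 2.4 d t F_u): upper limit = 2.4·0.5·0.25·58 = 17.4 kips.
  Edge l_c = 1.125 − 0.5625/2 = 0.8438 → r_n = 14.68 kips; interior l_c = 1.625 − 0.5625 = 1.062 → r_n = 17.4 kips.
  R_n,bearing = 2·14.68 + 8·17.4 = 168.6 kips → 168.6 / 2 = 84.3 kips.
Bolt shear governs: 53 kips.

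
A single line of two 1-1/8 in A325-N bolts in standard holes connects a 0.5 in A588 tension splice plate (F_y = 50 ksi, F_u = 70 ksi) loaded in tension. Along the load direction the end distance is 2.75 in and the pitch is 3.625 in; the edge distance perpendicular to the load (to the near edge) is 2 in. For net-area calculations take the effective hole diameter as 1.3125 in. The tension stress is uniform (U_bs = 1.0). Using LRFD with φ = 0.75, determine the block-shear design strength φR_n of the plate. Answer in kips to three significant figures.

Shear plane L_v = 2.75 + 1·3.625 = 6.375 in; A_gv = 6.375 × 0.5 = 3.188 in².
A_nv = (6.375 − 1.5·1.3125) × 0.5 = 2.203 in².
A_nt = (2 − 0.5·1.3125) × 0.5 = 0.6719 in².
0.6 F_u A_nv = 92.53 kips; 0.6 F_y A_gv = 95.62 kips → shear rupture governs the shear term.
R_n = 92.53 + 1.0 × 70 × 0.6719 = 139.6 kips.
Design strength φR_n = 0.75 × 139.6 = 105 kips.

105 kips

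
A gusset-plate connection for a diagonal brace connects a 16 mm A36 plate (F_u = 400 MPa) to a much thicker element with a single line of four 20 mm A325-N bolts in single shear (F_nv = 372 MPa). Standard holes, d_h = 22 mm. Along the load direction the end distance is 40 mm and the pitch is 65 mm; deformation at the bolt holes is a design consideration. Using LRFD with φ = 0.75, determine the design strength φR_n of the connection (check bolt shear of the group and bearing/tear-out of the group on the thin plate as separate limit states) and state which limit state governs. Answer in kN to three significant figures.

351 kN (bolt shear governs)

Bolt shear: A_b = π·20²/4 = 314.2 mm²; R_n = 372 × 314.2 × 4 × 1 / 1000 = 467.5 kN → 0.75 × 467.5 = 351 kN.
Bearing (1.2 l_c t F_u ≤ 2.4 d t F_u): upper limit = 2.4·20·16·400 / 1000 = 307.2 kN.
  Edge l_c = 40 − 22/2 = 29 → r_n = 222.7 kN; interior l_c = 65 − 22 = 43 → r_n = 307.2 kN.
  R_n,bearing = 1·222.7 + 3·307.2 = 1144 kN → 0.75 × 1144 = 858 kN.
Bolt shear governs: 351 kN.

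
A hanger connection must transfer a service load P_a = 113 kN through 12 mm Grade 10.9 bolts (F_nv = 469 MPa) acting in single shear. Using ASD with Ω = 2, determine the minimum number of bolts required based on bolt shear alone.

A_b = π·12²/4 = 113.1 mm².
Per-bolt allowable strength R_n/Ω = 469 × 113.1 × 1 / 1000 / 2 = 26.52 kN.
n ≥ 113 / 26.52 = 4.261 → use 5 bolts.

5 bolts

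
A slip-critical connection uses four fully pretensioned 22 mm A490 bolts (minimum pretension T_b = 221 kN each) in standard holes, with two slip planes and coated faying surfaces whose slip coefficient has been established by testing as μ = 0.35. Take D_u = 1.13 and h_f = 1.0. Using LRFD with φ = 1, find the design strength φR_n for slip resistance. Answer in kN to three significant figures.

R_n = μ · D_u · h_f · T_b · n_s · n_b = 0.35 × 1.13 × 1.0 × 221 × 2 × 4 = 699.2 kN.
Design strength φR_n = 1 × 699.2 = 699 kN.

699 kN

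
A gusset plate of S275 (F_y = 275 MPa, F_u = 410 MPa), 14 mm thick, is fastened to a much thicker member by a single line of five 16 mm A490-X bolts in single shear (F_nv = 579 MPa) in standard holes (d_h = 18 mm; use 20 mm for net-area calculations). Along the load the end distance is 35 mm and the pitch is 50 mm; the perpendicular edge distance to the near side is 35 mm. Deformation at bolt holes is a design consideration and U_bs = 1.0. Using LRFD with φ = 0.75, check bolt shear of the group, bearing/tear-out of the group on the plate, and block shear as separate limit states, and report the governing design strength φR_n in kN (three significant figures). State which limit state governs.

Bolt shear: A_b = π·16²/4 = 201.1 mm²; R_n = 579 × 201.1 × 5 × 1 / 1000 = 582.1 kN → 0.75 × 582.1 = 437 kN.
Bearing: edge l_c = 26, r_n = 179.1 kN; interior l_c = 32, r_n = 220.4 kN; R_n = 179.1 + 4·220.4 = 1061 kN → 796 kN.
Block shear: A_gv = 3290, A_nv = 2030, A_nt = 350 mm²; R_n = min(0.6F_uA_nv, 0.6F_yA_gv) + U_bs·F_u·A_nt = 642.9 kN → 482 kN.
Bolt shear governs: 437 kN.

437 kN (bolt shear governs)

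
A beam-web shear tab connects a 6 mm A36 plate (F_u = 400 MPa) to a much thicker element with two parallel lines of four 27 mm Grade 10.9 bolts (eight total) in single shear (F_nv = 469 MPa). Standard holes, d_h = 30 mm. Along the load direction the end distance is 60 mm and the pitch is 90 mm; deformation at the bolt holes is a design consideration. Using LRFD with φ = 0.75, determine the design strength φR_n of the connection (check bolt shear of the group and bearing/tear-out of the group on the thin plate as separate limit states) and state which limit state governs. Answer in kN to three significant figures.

894 kN (bearing governs)

Bolt shear: A_b = π·27²/4 = 572.6 mm²; R_n = 469 × 572.6 × 8 × 1 / 1000 = 2148 kN → 0.75 × 2148 = 1610 kN.
Bearing (1.2 l_c t F_u ≤ 2.4 d t F_u): upper limit = 2.4·27·6·400 / 1000 = 155.5 kN.
  Edge l_c = 60 − 30/2 = 45 → r_n = 129.6 kN; interior l_c = 90 − 30 = 60 → r_n = 155.5 kN.
  R_n,bearing = 2·129.6 + 6·155.5 = 1192 kN → 0.75 × 1192 = 894 kN.
Bearing governs: 894 kN.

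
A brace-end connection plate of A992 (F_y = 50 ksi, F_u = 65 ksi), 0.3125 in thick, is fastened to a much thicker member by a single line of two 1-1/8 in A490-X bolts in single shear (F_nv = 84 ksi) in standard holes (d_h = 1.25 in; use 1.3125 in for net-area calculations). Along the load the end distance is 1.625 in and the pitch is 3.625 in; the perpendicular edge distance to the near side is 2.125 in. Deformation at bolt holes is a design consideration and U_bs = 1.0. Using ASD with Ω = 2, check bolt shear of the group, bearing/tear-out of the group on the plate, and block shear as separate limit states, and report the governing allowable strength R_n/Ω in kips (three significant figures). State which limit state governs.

Bolt shear: A_b = π·1.125²/4 = 0.994 in²; R_n = 84 × 0.994 × 2 × 1 = 167 kips → 167 / 2 = 83.5 kips.
Bearing: edge l_c = 1, r_n = 24.38 kips; interior l_c = 2.375, r_n = 54.84 kips; R_n = 24.38 + 1·54.84 = 79.22 kips → 39.6 kips.
Block shear: A_gv = 1.641, A_nv = 1.025, A_nt = 0.459 in²; R_n = min(0.6F_uA_nv, 0.6F_yA_gv) + U_bs·F_u·A_nt = 69.82 kips → 34.9 kips.
Block shear governs: 34.9 kips.

34.9 kips (block shear governs)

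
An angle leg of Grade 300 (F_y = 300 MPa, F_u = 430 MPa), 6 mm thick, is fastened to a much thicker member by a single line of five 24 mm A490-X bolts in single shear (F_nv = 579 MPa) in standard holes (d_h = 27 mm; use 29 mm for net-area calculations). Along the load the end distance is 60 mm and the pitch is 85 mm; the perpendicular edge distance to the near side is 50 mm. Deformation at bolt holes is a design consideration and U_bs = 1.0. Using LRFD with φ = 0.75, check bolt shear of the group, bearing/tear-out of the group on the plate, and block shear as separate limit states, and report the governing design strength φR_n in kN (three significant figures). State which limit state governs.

Bolt shear: A_b = π·24²/4 = 452.4 mm²; R_n = 579 × 452.4 × 5 × 1 / 1000 = 1310 kN → 0.75 × 1310 = 982 kN.
Bearing: edge l_c = 46.5, r_n = 144 kN; interior l_c = 58, r_n = 148.6 kN; R_n = 144 + 4·148.6 = 738.4 kN → 554 kN.
Block shear: A_gv = 2400, A_nv = 1617, A_nt = 213 mm²; R_n = min(0.6F_uA_nv, 0.6F_yA_gv) + U_bs·F_u·A_nt = 508.8 kN → 382 kN.
Block shear governs: 382 kN.

382 kN (block shear governs)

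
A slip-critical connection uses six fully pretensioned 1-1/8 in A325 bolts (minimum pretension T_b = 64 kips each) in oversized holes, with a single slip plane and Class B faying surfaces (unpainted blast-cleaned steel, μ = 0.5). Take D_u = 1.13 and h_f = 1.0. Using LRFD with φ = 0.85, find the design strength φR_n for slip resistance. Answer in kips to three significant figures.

R_n = μ · D_u · h_f · T_b · n_s · n_b = 0.5 × 1.13 × 1.0 × 64 × 1 × 6 = 217 kips.
Design strength φR_n = 0.85 × 217 = 184 kips.

184 kips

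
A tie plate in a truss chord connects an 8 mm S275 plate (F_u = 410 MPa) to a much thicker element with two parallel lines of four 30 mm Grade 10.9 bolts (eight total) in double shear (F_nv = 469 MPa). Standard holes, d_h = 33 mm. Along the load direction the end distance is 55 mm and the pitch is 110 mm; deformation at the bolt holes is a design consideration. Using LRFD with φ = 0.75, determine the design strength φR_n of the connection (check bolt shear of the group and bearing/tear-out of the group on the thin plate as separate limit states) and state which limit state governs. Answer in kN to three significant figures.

Bolt shear: A_b = π·30²/4 = 706.9 mm²; R_n = 469 × 706.9 × 8 × 2 / 1000 = 5304 kN → 0.75 × 5304 = 3980 kN.
Bearing (1.2 l_c t F_u ≤ 2.4 d t F_u): upper limit = 2.4·30·8·410 / 1000 = 236.2 kN.
  Edge l_c = 55 − 33/2 = 38.5 → r_n = 151.5 kN; interior l_c = 110 − 33 = 77 → r_n = 236.2 kN.
  R_n,bearing = 2·151.5 + 6·236.2 = 1720 kN → 0.75 × 1720 = 1290 kN.
Bearing governs: 1290 kN.

1290 kN (bearing governs)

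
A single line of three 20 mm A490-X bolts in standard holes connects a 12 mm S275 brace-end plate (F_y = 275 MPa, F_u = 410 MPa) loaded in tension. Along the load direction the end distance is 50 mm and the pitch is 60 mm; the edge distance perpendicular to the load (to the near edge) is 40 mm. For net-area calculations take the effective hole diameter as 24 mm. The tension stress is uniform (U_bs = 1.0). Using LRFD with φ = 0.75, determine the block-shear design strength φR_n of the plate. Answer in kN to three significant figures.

Shear plane L_v = 50 + 2·60 = 170 mm; A_gv = 170 × 12 = 2040 mm².
A_nv = (170 − 2.5·24) × 12 = 1320 mm².
A_nt = (40 − 0.5·24) × 12 = 336 mm².
0.6 F_u A_nv = 324.7 kN; 0.6 F_y A_gv = 336.6 kN → shear rupture governs the shear term.
R_n = 324.7 + 1.0 × 410 × 336 / 1000 = 462.5 kN.
Design strength φR_n = 0.75 × 462.5 = 347 kN.

347 kN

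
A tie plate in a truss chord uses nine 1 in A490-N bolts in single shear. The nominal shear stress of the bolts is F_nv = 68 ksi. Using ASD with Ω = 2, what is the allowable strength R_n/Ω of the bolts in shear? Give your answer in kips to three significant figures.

240 kips

A_b = π × 1² / 4 = 0.7854 in².
R_n = F_nv · A_b · n · n_s = 68 × 0.7854 × 9 × 1 = 480.7 kips.
Allowable strength R_n/Ω = 480.7 / 2 = 240 kips.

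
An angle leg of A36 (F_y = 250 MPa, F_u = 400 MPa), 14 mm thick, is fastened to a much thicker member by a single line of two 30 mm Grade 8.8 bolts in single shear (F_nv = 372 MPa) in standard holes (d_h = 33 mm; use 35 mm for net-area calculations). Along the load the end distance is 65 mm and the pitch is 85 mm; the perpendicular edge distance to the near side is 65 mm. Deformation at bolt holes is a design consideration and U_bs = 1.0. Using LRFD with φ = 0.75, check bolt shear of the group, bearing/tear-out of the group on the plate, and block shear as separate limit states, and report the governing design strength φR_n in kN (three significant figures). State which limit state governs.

Bolt shear: A_b = π·30²/4 = 706.9 mm²; R_n = 372 × 706.9 × 2 × 1 / 1000 = 525.9 kN → 0.75 × 525.9 = 394 kN.
Bearing: edge l_c = 48.5, r_n = 325.9 kN; interior l_c = 52, r_n = 349.4 kN; R_n = 325.9 + 1·349.4 = 675.4 kN → 507 kN.
Block shear: A_gv = 2100, A_nv = 1365, A_nt = 665 mm²; R_n = min(0.6F_uA_nv, 0.6F_yA_gv) + U_bs·F_u·A_nt = 581 kN → 436 kN.
Bolt shear governs: 394 kN.

394 kN (bolt shear governs)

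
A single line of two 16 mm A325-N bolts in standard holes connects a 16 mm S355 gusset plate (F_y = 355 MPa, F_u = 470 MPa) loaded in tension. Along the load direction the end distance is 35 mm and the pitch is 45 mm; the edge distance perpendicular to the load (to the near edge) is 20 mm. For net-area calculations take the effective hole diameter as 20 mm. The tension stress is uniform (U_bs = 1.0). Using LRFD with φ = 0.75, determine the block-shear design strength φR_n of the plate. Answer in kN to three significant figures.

226 kN

Shear plane L_v = 35 + 1·45 = 80 mm; A_gv = 80 × 16 = 1280 mm².
A_nv = (80 − 1.5·20) × 16 = 800 mm².
A_nt = (20 − 0.5·20) × 16 = 160 mm².
0.6 F_u A_nv = 225.6 kN; 0.6 F_y A_gv = 272.6 kN → shear rupture governs the shear term.
R_n = 225.6 + 1.0 × 470 × 160 / 1000 = 300.8 kN.
Design strength φR_n = 0.75 × 300.8 = 226 kN.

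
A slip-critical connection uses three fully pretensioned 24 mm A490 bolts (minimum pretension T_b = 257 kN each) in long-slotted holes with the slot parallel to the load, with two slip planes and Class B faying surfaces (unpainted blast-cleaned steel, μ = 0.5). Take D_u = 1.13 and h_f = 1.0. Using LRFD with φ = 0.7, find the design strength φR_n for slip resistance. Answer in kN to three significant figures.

610 kN

R_n = μ · D_u · h_f · T_b · n_s · n_b = 0.5 × 1.13 × 1.0 × 257 × 2 × 3 = 871.2 kN.
Design strength φR_n = 0.7 × 871.2 = 610 kN.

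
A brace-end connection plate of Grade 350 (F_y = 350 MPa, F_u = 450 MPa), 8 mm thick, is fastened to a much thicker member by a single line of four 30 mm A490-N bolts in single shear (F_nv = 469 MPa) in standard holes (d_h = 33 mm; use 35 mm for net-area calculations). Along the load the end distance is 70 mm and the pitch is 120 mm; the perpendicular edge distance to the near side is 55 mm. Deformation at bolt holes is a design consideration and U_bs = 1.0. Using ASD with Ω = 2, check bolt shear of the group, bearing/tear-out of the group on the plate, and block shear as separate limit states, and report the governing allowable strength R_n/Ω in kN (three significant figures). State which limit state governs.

400 kN (block shear governs)

Bolt shear: A_b = π·30²/4 = 706.9 mm²; R_n = 469 × 706.9 × 4 × 1 / 1000 = 1326 kN → 1326 / 2 = 663 kN.
Bearing: edge l_c = 53.5, r_n = 231.1 kN; interior l_c = 87, r_n = 259.2 kN; R_n = 231.1 + 3·259.2 = 1009 kN → 504 kN.
Block shear: A_gv = 3440, A_nv = 2460, A_nt = 300 mm²; R_n = min(0.6F_uA_nv, 0.6F_yA_gv) + U_bs·F_u·A_nt = 799.2 kN → 400 kN.
Block shear governs: 400 kN.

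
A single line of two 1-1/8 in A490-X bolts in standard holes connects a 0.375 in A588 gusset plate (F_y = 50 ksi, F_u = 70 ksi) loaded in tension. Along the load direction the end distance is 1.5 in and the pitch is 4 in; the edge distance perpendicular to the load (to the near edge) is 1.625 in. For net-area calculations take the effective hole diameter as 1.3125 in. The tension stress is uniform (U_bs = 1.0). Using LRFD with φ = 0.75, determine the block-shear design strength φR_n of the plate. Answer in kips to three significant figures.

60.8 kips

Shear plane L_v = 1.5 + 1·4 = 5.5 in; A_gv = 5.5 × 0.375 = 2.062 in².
A_nv = (5.5 − 1.5·1.3125) × 0.375 = 1.324 in².
A_nt = (1.625 − 0.5·1.3125) × 0.375 = 0.3633 in².
0.6 F_u A_nv = 55.62 kips; 0.6 F_y A_gv = 61.88 kips → shear rupture governs the shear term.
R_n = 55.62 + 1.0 × 70 × 0.3633 = 81.05 kips.
Design strength φR_n = 0.75 × 81.05 = 60.8 kips.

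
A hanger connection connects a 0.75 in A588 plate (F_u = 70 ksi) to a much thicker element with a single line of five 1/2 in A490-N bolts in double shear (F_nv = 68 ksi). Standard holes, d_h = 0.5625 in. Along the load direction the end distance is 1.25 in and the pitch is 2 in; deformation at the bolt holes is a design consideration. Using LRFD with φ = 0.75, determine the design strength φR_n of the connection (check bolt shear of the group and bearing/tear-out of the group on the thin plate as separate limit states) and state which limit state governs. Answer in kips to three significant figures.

Bolt shear: A_b = π·0.5²/4 = 0.1963 in²; R_n = 68 × 0.1963 × 5 × 2 = 133.5 kips → 0.75 × 133.5 = 100 kips.
Bearing (1.2 l_c t F_u ≤ 2.4 d t F_u): upper limit = 2.4·0.5·0.75·70 = 63 kips.
  Edge l_c = 1.25 − 0.5625/2 = 0.9688 → r_n = 61.03 kips; interior l_c = 2 − 0.5625 = 1.438 → r_n = 63 kips.
  R_n,bearing = 1·61.03 + 4·63 = 313 kips → 0.75 × 313 = 235 kips.
Bolt shear governs: 100 kips.

100 kips (bolt shear governs)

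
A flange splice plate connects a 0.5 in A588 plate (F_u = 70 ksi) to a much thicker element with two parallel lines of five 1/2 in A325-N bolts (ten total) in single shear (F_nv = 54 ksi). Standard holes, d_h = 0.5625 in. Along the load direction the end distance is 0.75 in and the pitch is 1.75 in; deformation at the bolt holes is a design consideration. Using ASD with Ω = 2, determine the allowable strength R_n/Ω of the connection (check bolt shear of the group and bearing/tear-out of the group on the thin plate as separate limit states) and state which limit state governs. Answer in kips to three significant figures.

Bolt shear: A_b = π·0.5²/4 = 0.1963 in²; R_n = 54 × 0.1963 × 10 × 1 = 106 kips → 106 / 2 = 53 kips.
Bearing (1.2 l_c t F_u ≤ 2.4 d t F_u): upper limit = 2.4·0.5·0.5·70 = 42 kips.
  Edge l_c = 0.75 − 0.5625/2 = 0.4688 → r_n = 19.69 kips; interior l_c = 1.75 − 0.5625 = 1.188 → r_n = 42 kips.
  R_n,bearing = 2·19.69 + 8·42 = 375.4 kips → 375.4 / 2 = 188 kips.
Bolt shear governs: 53 kips.

53 kips (bolt shear governs)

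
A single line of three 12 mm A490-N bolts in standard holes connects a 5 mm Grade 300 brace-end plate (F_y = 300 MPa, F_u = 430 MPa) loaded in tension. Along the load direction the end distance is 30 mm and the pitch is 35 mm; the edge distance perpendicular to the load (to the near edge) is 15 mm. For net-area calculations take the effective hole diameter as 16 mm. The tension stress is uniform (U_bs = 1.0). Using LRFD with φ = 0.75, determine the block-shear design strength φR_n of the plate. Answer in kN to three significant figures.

Shear plane L_v = 30 + 2·35 = 100 mm; A_gv = 100 × 5 = 500 mm².
A_nv = (100 − 2.5·16) × 5 = 300 mm².
A_nt = (15 − 0.5·16) × 5 = 35 mm².
0.6 F_u A_nv = 77.4 kN; 0.6 F_y A_gv = 90 kN → shear rupture governs the shear term.
R_n = 77.4 + 1.0 × 430 × 35 / 1000 = 92.45 kN.
Design strength φR_n = 0.75 × 92.45 = 69.3 kN.

69.3 kN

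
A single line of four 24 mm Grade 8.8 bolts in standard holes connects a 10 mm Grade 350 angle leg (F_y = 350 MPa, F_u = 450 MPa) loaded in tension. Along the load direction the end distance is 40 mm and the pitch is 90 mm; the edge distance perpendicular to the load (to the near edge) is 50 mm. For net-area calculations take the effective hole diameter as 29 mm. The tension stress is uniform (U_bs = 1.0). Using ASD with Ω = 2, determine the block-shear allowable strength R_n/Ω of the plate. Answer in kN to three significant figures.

361 kN

Shear plane L_v = 40 + 3·90 = 310 mm; A_gv = 310 × 10 = 3100 mm².
A_nv = (310 − 3.5·29) × 10 = 2085 mm².
A_nt = (50 − 0.5·29) × 10 = 355 mm².
0.6 F_u A_nv = 563 kN; 0.6 F_y A_gv = 651 kN → shear rupture governs the shear term.
R_n = 563 + 1.0 × 450 × 355 / 1000 = 722.7 kN.
Allowable strength R_n/Ω = 722.7 / 2 = 361 kN.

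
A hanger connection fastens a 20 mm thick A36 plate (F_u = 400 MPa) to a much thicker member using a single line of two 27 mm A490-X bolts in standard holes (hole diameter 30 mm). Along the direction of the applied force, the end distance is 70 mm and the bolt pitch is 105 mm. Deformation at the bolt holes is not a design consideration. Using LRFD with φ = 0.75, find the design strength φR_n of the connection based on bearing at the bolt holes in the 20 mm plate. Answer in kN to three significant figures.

972 kN

Per bolt r_n = 1.5 l_c t F_u ≤ 3.0 d t F_u; upper limit = 3.0 × 27 × 20 × 400 / 1000 = 648 kN.
Edge bolt: l_c = 70 − 30/2 = 55 mm → 1.5 × 55 × 20 × 400 / 1000 = 660 → r_n = 648 kN.
Interior bolts: l_c = 105 − 30 = 75 mm → 1.5 × 75 × 20 × 400 / 1000 = 900 → r_n = 648 kN.
R_n = 1 × 648 + 1 × 648 = 1296 kN.
Design strength φR_n = 0.75 × 1296 = 972 kN.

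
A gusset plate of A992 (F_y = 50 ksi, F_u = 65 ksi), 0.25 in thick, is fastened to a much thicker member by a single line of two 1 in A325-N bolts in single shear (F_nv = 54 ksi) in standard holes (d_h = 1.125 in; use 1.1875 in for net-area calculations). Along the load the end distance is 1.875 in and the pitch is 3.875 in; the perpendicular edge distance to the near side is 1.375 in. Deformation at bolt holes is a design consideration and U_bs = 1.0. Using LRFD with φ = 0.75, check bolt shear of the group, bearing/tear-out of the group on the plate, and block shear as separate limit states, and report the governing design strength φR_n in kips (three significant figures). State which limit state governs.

Bolt shear: A_b = π·1²/4 = 0.7854 in²; R_n = 54 × 0.7854 × 2 × 1 = 84.82 kips → 0.75 × 84.82 = 63.6 kips.
Bearing: edge l_c = 1.312, r_n = 25.59 kips; interior l_c = 2.75, r_n = 39 kips; R_n = 25.59 + 1·39 = 64.59 kips → 48.4 kips.
Block shear: A_gv = 1.438, A_nv = 0.9922, A_nt = 0.1953 in²; R_n = min(0.6F_uA_nv, 0.6F_yA_gv) + U_bs·F_u·A_nt = 51.39 kips → 38.5 kips.
Block shear governs: 38.5 kips.

38.5 kips (block shear governs)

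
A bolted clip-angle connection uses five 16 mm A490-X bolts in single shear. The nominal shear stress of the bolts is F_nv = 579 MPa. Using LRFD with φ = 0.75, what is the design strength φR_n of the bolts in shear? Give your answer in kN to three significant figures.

A_b = π × 16² / 4 = 201.1 mm².
R_n = F_nv · A_b · n · n_s = 579 × 201.1 × 5 × 1 / 1000 = 582.1 kN.
Design strength φR_n = 0.75 × 582.1 = 437 kN.

437 kN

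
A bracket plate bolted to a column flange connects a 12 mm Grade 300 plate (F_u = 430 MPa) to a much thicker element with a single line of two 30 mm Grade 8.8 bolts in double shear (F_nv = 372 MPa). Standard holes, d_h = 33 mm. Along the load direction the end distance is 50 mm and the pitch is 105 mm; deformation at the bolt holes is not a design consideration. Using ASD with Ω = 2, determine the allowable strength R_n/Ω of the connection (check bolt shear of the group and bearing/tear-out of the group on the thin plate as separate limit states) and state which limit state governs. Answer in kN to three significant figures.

362 kN (bearing governs)

Bolt shear: A_b = π·30²/4 = 706.9 mm²; R_n = 372 × 706.9 × 2 × 2 / 1000 = 1052 kN → 1052 / 2 = 526 kN.
Bearing (1.5 l_c t F_u ≤ 3.0 d t F_u): upper limit = 3.0·30·12·430 / 1000 = 464.4 kN.
  Edge l_c = 50 − 33/2 = 33.5 → r_n = 259.3 kN; interior l_c = 105 − 33 = 72 → r_n = 464.4 kN.
  R_n,bearing = 1·259.3 + 1·464.4 = 723.7 kN → 723.7 / 2 = 362 kN.
Bearing governs: 362 kN.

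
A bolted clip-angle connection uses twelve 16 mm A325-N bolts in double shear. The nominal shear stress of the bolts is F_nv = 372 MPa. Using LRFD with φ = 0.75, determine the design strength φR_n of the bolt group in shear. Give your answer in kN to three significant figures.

A_b = π × 16² / 4 = 201.1 mm².
R_n = F_nv · A_b · n · n_s = 372 × 201.1 × 12 × 2 / 1000 = 1795 kN.
Design strength φR_n = 0.75 × 1795 = 1350 kN.

1350 kN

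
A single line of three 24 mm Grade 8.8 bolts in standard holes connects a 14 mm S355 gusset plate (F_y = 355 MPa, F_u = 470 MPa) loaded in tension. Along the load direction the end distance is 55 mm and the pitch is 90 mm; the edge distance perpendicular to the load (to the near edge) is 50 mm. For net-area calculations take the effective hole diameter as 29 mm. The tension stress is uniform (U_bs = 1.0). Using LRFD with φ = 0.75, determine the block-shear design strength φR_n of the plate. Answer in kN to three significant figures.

656 kN

Shear plane L_v = 55 + 2·90 = 235 mm; A_gv = 235 × 14 = 3290 mm².
A_nv = (235 − 2.5·29) × 14 = 2275 mm².
A_nt = (50 − 0.5·29) × 14 = 497 mm².
0.6 F_u A_nv = 641.6 kN; 0.6 F_y A_gv = 700.8 kN → shear rupture governs the shear term.
R_n = 641.6 + 1.0 × 470 × 497 / 1000 = 875.1 kN.
Design strength φR_n = 0.75 × 875.1 = 656 kN.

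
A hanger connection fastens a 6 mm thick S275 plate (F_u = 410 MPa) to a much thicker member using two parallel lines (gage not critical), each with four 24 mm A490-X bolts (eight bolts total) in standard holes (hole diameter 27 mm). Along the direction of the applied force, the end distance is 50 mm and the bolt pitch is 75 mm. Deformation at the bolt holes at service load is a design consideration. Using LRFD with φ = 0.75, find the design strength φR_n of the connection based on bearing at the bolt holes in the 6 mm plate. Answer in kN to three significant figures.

799 kN

Per bolt r_n = 1.2 l_c t F_u ≤ 2.4 d t F_u; upper limit = 2.4 × 24 × 6 × 410 / 1000 = 141.7 kN.
Edge bolt: l_c = 50 − 27/2 = 36.5 mm → 1.2 × 36.5 × 6 × 410 / 1000 = 107.7 → r_n = 107.7 kN.
Interior bolts: l_c = 75 − 27 = 48 mm → 1.2 × 48 × 6 × 410 / 1000 = 141.7 → r_n = 141.7 kN.
R_n = 2 × 107.7 + 6 × 141.7 = 1066 kN.
Design strength φR_n = 0.75 × 1066 = 799 kN.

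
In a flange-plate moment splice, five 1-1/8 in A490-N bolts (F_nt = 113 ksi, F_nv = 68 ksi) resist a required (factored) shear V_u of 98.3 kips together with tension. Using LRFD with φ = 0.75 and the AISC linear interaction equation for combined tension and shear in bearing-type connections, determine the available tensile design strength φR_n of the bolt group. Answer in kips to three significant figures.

384 kips

A_b = π·1.125²/4 = 0.994 in²; f_rv = 98.3 / (5 × 0.994) = 19.78 ksi.
F'_nt = 1.3 F_nt − (F_nt / φF_nv) f_rv = 1.3·113 − (113/(0.75·68))·19.78 = 103.1 ksi, capped at F_nt → F'_nt = 103.1 ksi.
R_n = F'_nt · A_b · n = 103.1 × 0.994 × 5 = 512.3 kips.
Design strength φR_n = 0.75 × 512.3 = 384 kips.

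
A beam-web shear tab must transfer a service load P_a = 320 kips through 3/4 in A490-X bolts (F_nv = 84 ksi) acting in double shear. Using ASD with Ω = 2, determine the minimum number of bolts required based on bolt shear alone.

A_b = π·0.75²/4 = 0.4418 in².
Per-bolt allowable strength R_n/Ω = 84 × 0.4418 × 2 / 2 = 37.11 kips.
n ≥ 320 / 37.11 = 8.623 → use 9 bolts.

9 bolts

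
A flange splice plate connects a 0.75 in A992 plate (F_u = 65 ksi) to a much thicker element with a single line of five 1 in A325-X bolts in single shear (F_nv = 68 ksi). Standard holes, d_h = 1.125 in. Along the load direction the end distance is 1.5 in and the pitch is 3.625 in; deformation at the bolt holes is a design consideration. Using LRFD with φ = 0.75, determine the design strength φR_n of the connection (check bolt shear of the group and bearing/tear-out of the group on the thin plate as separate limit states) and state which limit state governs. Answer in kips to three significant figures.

Bolt shear: A_b = π·1²/4 = 0.7854 in²; R_n = 68 × 0.7854 × 5 × 1 = 267 kips → 0.75 × 267 = 200 kips.
Bearing (1.2 l_c t F_u ≤ 2.4 d t F_u): upper limit = 2.4·1·0.75·65 = 117 kips.
  Edge l_c = 1.5 − 1.125/2 = 0.9375 → r_n = 54.84 kips; interior l_c = 3.625 − 1.125 = 2.5 → r_n = 117 kips.
  R_n,bearing = 1·54.84 + 4·117 = 522.8 kips → 0.75 × 522.8 = 392 kips.
Bolt shear governs: 200 kips.

200 kips (bolt shear governs)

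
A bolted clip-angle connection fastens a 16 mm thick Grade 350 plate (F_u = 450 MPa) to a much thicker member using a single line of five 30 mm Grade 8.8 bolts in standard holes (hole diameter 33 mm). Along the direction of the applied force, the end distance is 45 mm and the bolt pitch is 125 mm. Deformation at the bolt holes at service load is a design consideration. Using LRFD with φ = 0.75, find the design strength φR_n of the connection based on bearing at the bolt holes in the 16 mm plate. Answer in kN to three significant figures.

1740 kN

Per bolt r_n = 1.2 l_c t F_u ≤ 2.4 d t F_u; upper limit = 2.4 × 30 × 16 × 450 / 1000 = 518.4 kN.
Edge bolt: l_c = 45 − 33/2 = 28.5 mm → 1.2 × 28.5 × 16 × 450 / 1000 = 246.2 → r_n = 246.2 kN.
Interior bolts: l_c = 125 − 33 = 92 mm → 1.2 × 92 × 16 × 450 / 1000 = 794.9 → r_n = 518.4 kN.
R_n = 1 × 246.2 + 4 × 518.4 = 2320 kN.
Design strength φR_n = 0.75 × 2320 = 1740 kN.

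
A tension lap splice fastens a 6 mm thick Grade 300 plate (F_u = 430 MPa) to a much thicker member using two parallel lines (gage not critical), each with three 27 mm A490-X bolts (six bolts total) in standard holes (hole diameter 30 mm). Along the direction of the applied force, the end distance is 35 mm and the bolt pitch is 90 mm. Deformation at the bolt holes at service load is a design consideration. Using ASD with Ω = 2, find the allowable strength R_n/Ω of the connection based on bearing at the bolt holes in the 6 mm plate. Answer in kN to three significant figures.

396 kN

Per bolt r_n = 1.2 l_c t F_u ≤ 2.4 d t F_u; upper limit = 2.4 × 27 × 6 × 430 / 1000 = 167.2 kN.
Edge bolt: l_c = 35 − 30/2 = 20 mm → 1.2 × 20 × 6 × 430 / 1000 = 61.92 → r_n = 61.92 kN.
Interior bolts: l_c = 90 − 30 = 60 mm → 1.2 × 60 × 6 × 430 / 1000 = 185.8 → r_n = 167.2 kN.
R_n = 2 × 61.92 + 4 × 167.2 = 792.6 kN.
Allowable strength R_n/Ω = 792.6 / 2 = 396 kN.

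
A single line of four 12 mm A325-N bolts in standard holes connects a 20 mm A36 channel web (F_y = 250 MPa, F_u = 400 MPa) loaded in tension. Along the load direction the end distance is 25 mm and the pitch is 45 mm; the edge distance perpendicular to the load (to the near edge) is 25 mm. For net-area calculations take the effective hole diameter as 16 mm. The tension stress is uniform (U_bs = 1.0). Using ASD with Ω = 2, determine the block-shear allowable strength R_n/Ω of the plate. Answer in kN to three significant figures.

Shear plane L_v = 25 + 3·45 = 160 mm; A_gv = 160 × 20 = 3200 mm².
A_nv = (160 − 3.5·16) × 20 = 2080 mm².
A_nt = (25 − 0.5·16) × 20 = 340 mm².
0.6 F_u A_nv = 499.2 kN; 0.6 F_y A_gv = 480 kN → shear yielding governs the shear term.
R_n = 480 + 1.0 × 400 × 340 / 1000 = 616 kN.
Allowable strength R_n/Ω = 616 / 2 = 308 kN.

308 kN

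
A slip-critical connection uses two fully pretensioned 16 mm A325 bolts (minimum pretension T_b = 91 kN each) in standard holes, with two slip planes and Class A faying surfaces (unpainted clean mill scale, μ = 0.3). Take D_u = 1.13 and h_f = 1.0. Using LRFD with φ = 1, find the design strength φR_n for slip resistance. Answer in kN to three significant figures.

R_n = μ · D_u · h_f · T_b · n_s · n_b = 0.3 × 1.13 × 1.0 × 91 × 2 × 2 = 123.4 kN.
Design strength φR_n = 1 × 123.4 = 123 kN.

123 kN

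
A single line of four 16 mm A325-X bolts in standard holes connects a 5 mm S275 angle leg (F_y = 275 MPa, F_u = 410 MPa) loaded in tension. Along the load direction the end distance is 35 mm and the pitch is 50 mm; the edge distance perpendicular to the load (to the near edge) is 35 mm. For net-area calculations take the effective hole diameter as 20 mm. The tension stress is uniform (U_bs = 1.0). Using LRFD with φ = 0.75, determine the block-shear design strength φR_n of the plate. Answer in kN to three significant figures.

Shear plane L_v = 35 + 3·50 = 185 mm; A_gv = 185 × 5 = 925 mm².
A_nv = (185 − 3.5·20) × 5 = 575 mm².
A_nt = (35 − 0.5·20) × 5 = 125 mm².
0.6 F_u A_nv = 141.5 kN; 0.6 F_y A_gv = 152.6 kN → shear rupture governs the shear term.
R_n = 141.5 + 1.0 × 410 × 125 / 1000 = 192.7 kN.
Design strength φR_n = 0.75 × 192.7 = 145 kN.

145 kN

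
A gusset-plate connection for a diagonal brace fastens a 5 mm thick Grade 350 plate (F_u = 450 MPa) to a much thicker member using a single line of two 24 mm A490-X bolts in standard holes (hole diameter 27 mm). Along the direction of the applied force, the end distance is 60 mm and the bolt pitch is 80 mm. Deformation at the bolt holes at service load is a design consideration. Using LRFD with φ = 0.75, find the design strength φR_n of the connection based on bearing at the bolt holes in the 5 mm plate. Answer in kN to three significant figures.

Per bolt r_n = 1.2 l_c t F_u ≤ 2.4 d t F_u; upper limit = 2.4 × 24 × 5 × 450 / 1000 = 129.6 kN.
Edge bolt: l_c = 60 − 27/2 = 46.5 mm → 1.2 × 46.5 × 5 × 450 / 1000 = 125.5 → r_n = 125.5 kN.
Interior bolts: l_c = 80 − 27 = 53 mm → 1.2 × 53 × 5 × 450 / 1000 = 143.1 → r_n = 129.6 kN.
R_n = 1 × 125.5 + 1 × 129.6 = 255.1 kN.
Design strength φR_n = 0.75 × 255.1 = 191 kN.

191 kN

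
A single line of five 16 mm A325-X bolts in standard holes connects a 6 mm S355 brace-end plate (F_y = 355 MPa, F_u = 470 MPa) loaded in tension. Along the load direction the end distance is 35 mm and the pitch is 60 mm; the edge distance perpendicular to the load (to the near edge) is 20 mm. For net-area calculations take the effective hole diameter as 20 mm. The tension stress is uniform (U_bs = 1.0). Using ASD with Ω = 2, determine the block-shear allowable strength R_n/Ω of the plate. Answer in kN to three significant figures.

Shear plane L_v = 35 + 4·60 = 275 mm; A_gv = 275 × 6 = 1650 mm².
A_nv = (275 − 4.5·20) × 6 = 1110 mm².
A_nt = (20 − 0.5·20) × 6 = 60 mm².
0.6 F_u A_nv = 313 kN; 0.6 F_y A_gv = 351.4 kN → shear rupture governs the shear term.
R_n = 313 + 1.0 × 470 × 60 / 1000 = 341.2 kN.
Allowable strength R_n/Ω = 341.2 / 2 = 171 kN.

171 kN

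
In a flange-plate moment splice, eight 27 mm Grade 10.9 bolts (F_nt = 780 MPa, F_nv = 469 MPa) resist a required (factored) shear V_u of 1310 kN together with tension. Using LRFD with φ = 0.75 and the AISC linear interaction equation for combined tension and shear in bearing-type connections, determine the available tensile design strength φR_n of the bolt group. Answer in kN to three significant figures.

1300 kN

A_b = π·27²/4 = 572.6 mm²; f_rv = 1310 × 1000 / (8 × 572.6) = 286 MPa.
F'_nt = 1.3 F_nt − (F_nt / φF_nv) f_rv = 1.3·780 − (780/(0.75·469))·286 = 379.8 MPa, capped at F_nt → F'_nt = 379.8 MPa.
R_n = F'_nt · A_b · n = 379.8 × 572.6 × 8 / 1000 = 1740 kN.
Design strength φR_n = 0.75 × 1740 = 1300 kN.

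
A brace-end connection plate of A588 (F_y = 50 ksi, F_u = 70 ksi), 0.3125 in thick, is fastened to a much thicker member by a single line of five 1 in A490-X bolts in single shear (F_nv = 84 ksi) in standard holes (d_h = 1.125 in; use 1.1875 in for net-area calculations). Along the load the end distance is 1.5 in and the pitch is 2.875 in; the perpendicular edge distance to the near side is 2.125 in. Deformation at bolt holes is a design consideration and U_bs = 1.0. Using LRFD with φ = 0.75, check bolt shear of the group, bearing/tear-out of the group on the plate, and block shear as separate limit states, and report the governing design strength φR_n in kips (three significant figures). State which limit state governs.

100 kips (block shear governs)

Bolt shear: A_b = π·1²/4 = 0.7854 in²; R_n = 84 × 0.7854 × 5 × 1 = 329.9 kips → 0.75 × 329.9 = 247 kips.
Bearing: edge l_c = 0.9375, r_n = 24.61 kips; interior l_c = 1.75, r_n = 45.94 kips; R_n = 24.61 + 4·45.94 = 208.4 kips → 156 kips.
Block shear: A_gv = 4.062, A_nv = 2.393, A_nt = 0.4785 in²; R_n = min(0.6F_uA_nv, 0.6F_yA_gv) + U_bs·F_u·A_nt = 134 kips → 100 kips.
Block shear governs: 100 kips.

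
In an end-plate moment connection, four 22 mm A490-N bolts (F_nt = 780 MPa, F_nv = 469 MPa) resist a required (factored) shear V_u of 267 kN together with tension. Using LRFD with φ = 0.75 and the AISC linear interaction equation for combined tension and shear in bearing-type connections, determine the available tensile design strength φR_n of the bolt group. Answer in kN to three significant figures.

712 kN

A_b = π·22²/4 = 380.1 mm²; f_rv = 267 × 1000 / (4 × 380.1) = 175.6 MPa.
F'_nt = 1.3 F_nt − (F_nt / φF_nv) f_rv = 1.3·780 − (780/(0.75·469))·175.6 = 624.6 MPa, capped at F_nt → F'_nt = 624.6 MPa.
R_n = F'_nt · A_b · n = 624.6 × 380.1 × 4 / 1000 = 949.8 kN.
Design strength φR_n = 0.75 × 949.8 = 712 kN.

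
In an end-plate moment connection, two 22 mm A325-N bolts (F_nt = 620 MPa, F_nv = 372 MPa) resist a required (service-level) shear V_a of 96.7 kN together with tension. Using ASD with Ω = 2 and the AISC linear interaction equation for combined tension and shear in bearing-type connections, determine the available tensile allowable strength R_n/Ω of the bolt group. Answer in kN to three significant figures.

145 kN

A_b = π·22²/4 = 380.1 mm²; f_rv = 96.7 × 1000 / (2 × 380.1) = 127.2 MPa.
F'_nt = 1.3 F_nt − (Ω F_nt / F_nv) f_rv = 1.3·620 − (2·620/372)·127.2 = 382 MPa, capped at F_nt → F'_nt = 382 MPa.
R_n = F'_nt · A_b · n = 382 × 380.1 × 2 / 1000 = 290.4 kN.
Allowable strength R_n/Ω = 290.4 / 2 = 145 kN.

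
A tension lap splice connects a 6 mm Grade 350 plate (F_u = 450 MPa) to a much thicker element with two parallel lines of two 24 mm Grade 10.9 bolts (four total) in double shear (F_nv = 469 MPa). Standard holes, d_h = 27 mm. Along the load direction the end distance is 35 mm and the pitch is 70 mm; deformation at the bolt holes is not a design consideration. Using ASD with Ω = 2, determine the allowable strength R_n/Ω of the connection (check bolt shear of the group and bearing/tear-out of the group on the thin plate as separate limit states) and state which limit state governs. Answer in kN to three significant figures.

Bolt shear: A_b = π·24²/4 = 452.4 mm²; R_n = 469 × 452.4 × 4 × 2 / 1000 = 1697 kN → 1697 / 2 = 849 kN.
Bearing (1.5 l_c t F_u ≤ 3.0 d t F_u): upper limit = 3.0·24·6·450 / 1000 = 194.4 kN.
  Edge l_c = 35 − 27/2 = 21.5 → r_n = 87.08 kN; interior l_c = 70 − 27 = 43 → r_n = 174.2 kN.
  R_n,bearing = 2·87.08 + 2·174.2 = 522.5 kN → 522.5 / 2 = 261 kN.
Bearing governs: 261 kN.

261 kN (bearing governs)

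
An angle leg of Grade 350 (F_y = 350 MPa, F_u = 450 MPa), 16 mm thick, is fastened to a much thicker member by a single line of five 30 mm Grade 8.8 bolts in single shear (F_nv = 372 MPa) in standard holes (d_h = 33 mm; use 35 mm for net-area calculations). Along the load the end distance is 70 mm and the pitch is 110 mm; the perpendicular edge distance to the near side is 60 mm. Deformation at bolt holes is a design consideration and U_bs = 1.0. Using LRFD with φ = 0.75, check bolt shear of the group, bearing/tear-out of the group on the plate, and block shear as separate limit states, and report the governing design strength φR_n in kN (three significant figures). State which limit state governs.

986 kN (bolt shear governs)

Bolt shear: A_b = π·30²/4 = 706.9 mm²; R_n = 372 × 706.9 × 5 × 1 / 1000 = 1315 kN → 0.75 × 1315 = 986 kN.
Bearing: edge l_c = 53.5, r_n = 462.2 kN; interior l_c = 77, r_n = 518.4 kN; R_n = 462.2 + 4·518.4 = 2536 kN → 1900 kN.
Block shear: A_gv = 8160, A_nv = 5640, A_nt = 680 mm²; R_n = min(0.6F_uA_nv, 0.6F_yA_gv) + U_bs·F_u·A_nt = 1829 kN → 1370 kN.
Bolt shear governs: 986 kN.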